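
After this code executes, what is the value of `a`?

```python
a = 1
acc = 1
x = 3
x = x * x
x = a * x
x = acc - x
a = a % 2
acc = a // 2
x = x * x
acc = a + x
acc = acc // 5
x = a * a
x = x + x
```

1

x = 3*3 = 9
x = 1*9 = 9
x = 1-9 = -8
a = 1%2 = 1
acc = 1//2 = 0
x = (-8)*(-8) = 64
acc = 1+64 = 65
acc = 65//5 = 13
x = 1*1 = 1
x = 1+1 = 2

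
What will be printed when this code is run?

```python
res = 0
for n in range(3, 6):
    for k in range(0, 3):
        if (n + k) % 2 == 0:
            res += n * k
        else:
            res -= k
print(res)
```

11

n=3,k=0: odd sum, res = 0-0 = 0
n=3,k=1: even sum, res = 0+3 = 3
n=3,k=2: odd sum, res = 3-2 = 1
n=4,k=0: even sum, res = 1+0 = 1
n=4,k=1: odd sum, res = 1-1 = 0
n=4,k=2: even sum, res = 0+8 = 8
n=5,k=0: odd sum, res = 8-0 = 8
n=5,k=1: even sum, res = 8+5 = 13
n=5,k=2: odd sum, res = 13-2 = 11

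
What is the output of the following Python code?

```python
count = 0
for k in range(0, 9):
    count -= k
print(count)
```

-36

k=0: count = 0-0 = 0
k=1: count = 0-1 = -1
k=2: count = (-1)-2 = -3
k=3: count = (-3)-3 = -6
k=4: count = (-6)-4 = -10
k=5: count = (-10)-5 = -15
k=6: count = (-15)-6 = -21
k=7: count = (-21)-7 = -28
k=8: count = (-28)-8 = -36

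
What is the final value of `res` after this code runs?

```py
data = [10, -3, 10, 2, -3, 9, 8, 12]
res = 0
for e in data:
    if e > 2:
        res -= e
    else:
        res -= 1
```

-52

e=10: >2, res = 0-10 = -10
e=-3: not >2, res = (-10)-1 = -11
e=10: >2, res = (-11)-10 = -21
e=2: not >2, res = (-21)-1 = -22
e=-3: not >2, res = (-22)-1 = -23
e=9: >2, res = (-23)-9 = -32
e=8: >2, res = (-32)-8 = -40
e=12: >2, res = (-40)-12 = -52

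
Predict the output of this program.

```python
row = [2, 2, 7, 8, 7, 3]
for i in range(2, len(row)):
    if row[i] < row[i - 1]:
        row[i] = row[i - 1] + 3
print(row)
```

i=2: 7>=2, unchanged → [2, 2, 7, 8, 7, 3]
i=3: 8>=7, unchanged → [2, 2, 7, 8, 7, 3]
i=4: 7<8, row[4] = 8+3 = 11 → [2, 2, 7, 8, 11, 3]
i=5: 3<11, row[5] = 11+3 = 14 → [2, 2, 7, 8, 11, 14]

[2, 2, 7, 8, 11, 14]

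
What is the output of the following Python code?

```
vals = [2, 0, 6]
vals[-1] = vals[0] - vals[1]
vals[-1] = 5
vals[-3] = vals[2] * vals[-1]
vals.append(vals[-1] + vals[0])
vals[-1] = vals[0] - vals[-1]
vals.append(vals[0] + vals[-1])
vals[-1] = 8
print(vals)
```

[25, 0, 5, -5, 8]

vals[-1] = vals[0]-vals[1] = 2-0 = 2 → [2, 0, 2]
vals[-1] = 5 → [2, 0, 5]
vals[-3] = vals[2]*vals[-1] = 5*5 = 25 → [25, 0, 5]
append vals[-1]+vals[0] = 5+25 = 30 → [25, 0, 5, 30]
vals[-1] = vals[0]-vals[-1] = 25-30 = -5 → [25, 0, 5, -5]
append vals[0]+vals[-1] = 25+(-5) = 20 → [25, 0, 5, -5, 20]
vals[-1] = 8 → [25, 0, 5, -5, 8]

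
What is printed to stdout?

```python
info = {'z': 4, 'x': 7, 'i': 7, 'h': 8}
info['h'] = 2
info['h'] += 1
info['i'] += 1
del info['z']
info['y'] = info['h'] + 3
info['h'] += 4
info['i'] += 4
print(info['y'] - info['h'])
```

-1

info['h'] = 2 → {'z': 4, 'x': 7, 'i': 7, 'h': 2}
info['h'] = 2+1 = 3 → {'z': 4, 'x': 7, 'i': 7, 'h': 3}
info['i'] = 7+1 = 8 → {'z': 4, 'x': 7, 'i': 8, 'h': 3}
del 'z' → {'x': 7, 'i': 8, 'h': 3}
info['y'] = info['h']+3 = 6 → {'x': 7, 'i': 8, 'h': 3, 'y': 6}
info['h'] = 3+4 = 7 → {'x': 7, 'i': 8, 'h': 7, 'y': 6}
info['i'] = 8+4 = 12 → {'x': 7, 'i': 12, 'h': 7, 'y': 6}
info['y']-info['h'] = 6-7 = -1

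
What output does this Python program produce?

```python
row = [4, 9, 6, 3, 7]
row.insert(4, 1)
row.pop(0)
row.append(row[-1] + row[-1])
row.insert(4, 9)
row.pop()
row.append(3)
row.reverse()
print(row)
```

[3, 7, 9, 1, 3, 6, 9]

insert 1 at 4 → [4, 9, 6, 3, 1, 7]
pop(0) removes 4 → [9, 6, 3, 1, 7]
append row[-1]+row[-1] = 7+7 = 14 → [9, 6, 3, 1, 7, 14]
insert 9 at 4 → [9, 6, 3, 1, 9, 7, 14]
pop() removes 14 → [9, 6, 3, 1, 9, 7]
append 3 → [9, 6, 3, 1, 9, 7, 3]
reverse → [3, 7, 9, 1, 3, 6, 9]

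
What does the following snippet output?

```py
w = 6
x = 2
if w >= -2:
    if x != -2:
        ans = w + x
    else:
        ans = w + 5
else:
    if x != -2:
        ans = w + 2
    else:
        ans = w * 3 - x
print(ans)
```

w=6, x=2
w >= -2 is True; x != -2 is True
→ ans = w + x = 8

8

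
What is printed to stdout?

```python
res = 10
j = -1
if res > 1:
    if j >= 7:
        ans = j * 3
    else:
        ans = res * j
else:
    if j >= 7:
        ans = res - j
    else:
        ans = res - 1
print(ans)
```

res=10, j=-1
res > 1 is True; j >= 7 is False
→ ans = res * j = -10

-10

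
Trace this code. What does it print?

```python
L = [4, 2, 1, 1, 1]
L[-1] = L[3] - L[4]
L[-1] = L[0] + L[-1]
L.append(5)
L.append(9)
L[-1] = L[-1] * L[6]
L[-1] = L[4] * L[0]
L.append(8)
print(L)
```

L[-1] = L[3]-L[4] = 1-1 = 0 → [4, 2, 1, 1, 0]
L[-1] = L[0]+L[-1] = 4+0 = 4 → [4, 2, 1, 1, 4]
append 5 → [4, 2, 1, 1, 4, 5]
append 9 → [4, 2, 1, 1, 4, 5, 9]
L[-1] = L[-1]*L[6] = 9*9 = 81 → [4, 2, 1, 1, 4, 5, 81]
L[-1] = L[4]*L[0] = 4*4 = 16 → [4, 2, 1, 1, 4, 5, 16]
append 8 → [4, 2, 1, 1, 4, 5, 16, 8]

[4, 2, 1, 1, 4, 5, 16, 8]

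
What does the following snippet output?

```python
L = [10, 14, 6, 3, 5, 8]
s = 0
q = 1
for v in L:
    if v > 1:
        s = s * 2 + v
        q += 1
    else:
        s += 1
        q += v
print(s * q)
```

4354

v=10: >1, s = 0*2+10 = 10; q=2
v=14: >1, s = 10*2+14 = 34; q=3
v=6: >1, s = 34*2+6 = 74; q=4
v=3: >1, s = 74*2+3 = 151; q=5
v=5: >1, s = 151*2+5 = 307; q=6
v=8: >1, s = 307*2+8 = 622; q=7
s*q = 622*7 = 4354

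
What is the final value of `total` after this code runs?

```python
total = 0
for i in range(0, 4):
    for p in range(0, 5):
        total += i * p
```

i=0,p=0: total = 0+0 = 0
i=0,p=1: total = 0+0 = 0
i=0,p=2: total = 0+0 = 0
i=0,p=3: total = 0+0 = 0
i=0,p=4: total = 0+0 = 0
i=1,p=0: total = 0+0 = 0
i=1,p=1: total = 0+1 = 1
i=1,p=2: total = 1+2 = 3
i=1,p=3: total = 3+3 = 6
i=1,p=4: total = 6+4 = 10
i=2,p=0: total = 10+0 = 10
i=2,p=1: total = 10+2 = 12
i=2,p=2: total = 12+4 = 16
i=2,p=3: total = 16+6 = 22
i=2,p=4: total = 22+8 = 30
i=3,p=0: total = 30+0 = 30
i=3,p=1: total = 30+3 = 33
i=3,p=2: total = 33+6 = 39
i=3,p=3: total = 39+9 = 48
i=3,p=4: total = 48+12 = 60

60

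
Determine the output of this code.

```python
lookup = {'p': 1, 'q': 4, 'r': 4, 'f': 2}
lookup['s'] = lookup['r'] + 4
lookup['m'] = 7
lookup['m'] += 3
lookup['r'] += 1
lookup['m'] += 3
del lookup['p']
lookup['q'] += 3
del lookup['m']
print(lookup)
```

lookup['s'] = lookup['r']+4 = 8 → {'p': 1, 'q': 4, 'r': 4, 'f': 2, 's': 8}
lookup['m'] = 7 → {'p': 1, 'q': 4, 'r': 4, 'f': 2, 's': 8, 'm': 7}
lookup['m'] = 7+3 = 10 → {'p': 1, 'q': 4, 'r': 4, 'f': 2, 's': 8, 'm': 10}
lookup['r'] = 4+1 = 5 → {'p': 1, 'q': 4, 'r': 5, 'f': 2, 's': 8, 'm': 10}
lookup['m'] = 10+3 = 13 → {'p': 1, 'q': 4, 'r': 5, 'f': 2, 's': 8, 'm': 13}
del 'p' → {'q': 4, 'r': 5, 'f': 2, 's': 8, 'm': 13}
lookup['q'] = 4+3 = 7 → {'q': 7, 'r': 5, 'f': 2, 's': 8, 'm': 13}
del 'm' → {'q': 7, 'r': 5, 'f': 2, 's': 8}

{'q': 7, 'r': 5, 'f': 2, 's': 8}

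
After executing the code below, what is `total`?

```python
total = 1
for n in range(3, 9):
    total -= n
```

-32

n=3: total = 1-3 = -2
n=4: total = (-2)-4 = -6
n=5: total = (-6)-5 = -11
n=6: total = (-11)-6 = -17
n=7: total = (-17)-7 = -24
n=8: total = (-24)-8 = -32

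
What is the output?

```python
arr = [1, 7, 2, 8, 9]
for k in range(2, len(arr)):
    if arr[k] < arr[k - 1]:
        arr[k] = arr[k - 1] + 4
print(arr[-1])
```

k=2: 2<7, arr[2] = 7+4 = 11 → [1, 7, 11, 8, 9]
k=3: 8<11, arr[3] = 11+4 = 15 → [1, 7, 11, 15, 9]
k=4: 9<15, arr[4] = 15+4 = 19 → [1, 7, 11, 15, 19]

19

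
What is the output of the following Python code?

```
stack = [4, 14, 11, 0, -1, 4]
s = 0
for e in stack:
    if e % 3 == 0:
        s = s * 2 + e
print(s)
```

e=4: not %3==0
e=14: not %3==0
e=11: not %3==0
e=0: %3==0, s = 0*2+0 = 0
e=-1: not %3==0
e=4: not %3==0

0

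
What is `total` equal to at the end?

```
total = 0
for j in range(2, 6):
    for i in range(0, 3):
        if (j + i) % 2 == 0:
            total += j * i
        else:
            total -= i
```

j=2,i=0: even sum, total = 0+0 = 0
j=2,i=1: odd sum, total = 0-1 = -1
j=2,i=2: even sum, total = (-1)+4 = 3
j=3,i=0: odd sum, total = 3-0 = 3
j=3,i=1: even sum, total = 3+3 = 6
j=3,i=2: odd sum, total = 6-2 = 4
j=4,i=0: even sum, total = 4+0 = 4
j=4,i=1: odd sum, total = 4-1 = 3
j=4,i=2: even sum, total = 3+8 = 11
j=5,i=0: odd sum, total = 11-0 = 11
j=5,i=1: even sum, total = 11+5 = 16
j=5,i=2: odd sum, total = 16-2 = 14

14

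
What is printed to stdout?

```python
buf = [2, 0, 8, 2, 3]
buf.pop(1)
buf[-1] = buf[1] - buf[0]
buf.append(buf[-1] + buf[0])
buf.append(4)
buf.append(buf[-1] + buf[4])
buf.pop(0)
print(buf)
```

[8, 2, 6, 8, 4, 12]

pop(1) removes 0 → [2, 8, 2, 3]
buf[-1] = buf[1]-buf[0] = 8-2 = 6 → [2, 8, 2, 6]
append buf[-1]+buf[0] = 6+2 = 8 → [2, 8, 2, 6, 8]
append 4 → [2, 8, 2, 6, 8, 4]
append buf[-1]+buf[4] = 4+8 = 12 → [2, 8, 2, 6, 8, 4, 12]
pop(0) removes 2 → [8, 2, 6, 8, 4, 12]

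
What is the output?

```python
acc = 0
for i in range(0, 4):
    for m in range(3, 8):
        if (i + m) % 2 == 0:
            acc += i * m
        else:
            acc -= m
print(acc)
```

30

i=0,m=3: odd sum, acc = 0-3 = -3
i=0,m=4: even sum, acc = (-3)+0 = -3
i=0,m=5: odd sum, acc = (-3)-5 = -8
i=0,m=6: even sum, acc = (-8)+0 = -8
i=0,m=7: odd sum, acc = (-8)-7 = -15
i=1,m=3: even sum, acc = (-15)+3 = -12
i=1,m=4: odd sum, acc = (-12)-4 = -16
i=1,m=5: even sum, acc = (-16)+5 = -11
i=1,m=6: odd sum, acc = (-11)-6 = -17
i=1,m=7: even sum, acc = (-17)+7 = -10
i=2,m=3: odd sum, acc = (-10)-3 = -13
i=2,m=4: even sum, acc = (-13)+8 = -5
i=2,m=5: odd sum, acc = (-5)-5 = -10
i=2,m=6: even sum, acc = (-10)+12 = 2
i=2,m=7: odd sum, acc = 2-7 = -5
i=3,m=3: even sum, acc = (-5)+9 = 4
i=3,m=4: odd sum, acc = 4-4 = 0
i=3,m=5: even sum, acc = 0+15 = 15
i=3,m=6: odd sum, acc = 15-6 = 9
i=3,m=7: even sum, acc = 9+21 = 30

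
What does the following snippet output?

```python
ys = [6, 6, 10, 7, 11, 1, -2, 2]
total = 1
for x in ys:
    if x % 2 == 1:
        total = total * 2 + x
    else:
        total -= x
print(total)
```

-117

x=6: not odd, total = 1-6 = -5
x=6: not odd, total = (-5)-6 = -11
x=10: not odd, total = (-11)-10 = -21
x=7: odd, total = (-21)*2+7 = -35
x=11: odd, total = (-35)*2+11 = -59
x=1: odd, total = (-59)*2+1 = -117
x=-2: not odd, total = (-117)-(-2) = -115
x=2: not odd, total = (-115)-2 = -117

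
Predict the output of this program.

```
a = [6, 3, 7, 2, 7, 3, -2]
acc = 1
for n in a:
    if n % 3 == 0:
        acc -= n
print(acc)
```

n=6: %3==0, acc = 1-6 = -5
n=3: %3==0, acc = (-5)-3 = -8
n=7: not %3==0
n=2: not %3==0
n=7: not %3==0
n=3: %3==0, acc = (-8)-3 = -11
n=-2: not %3==0

-11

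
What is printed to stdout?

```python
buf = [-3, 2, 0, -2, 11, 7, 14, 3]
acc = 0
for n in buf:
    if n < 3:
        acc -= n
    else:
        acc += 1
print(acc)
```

n=-3: <3, acc = 0-(-3) = 3
n=2: <3, acc = 3-2 = 1
n=0: <3, acc = 1-0 = 1
n=-2: <3, acc = 1-(-2) = 3
n=11: not <3, acc = 3+1 = 4
n=7: not <3, acc = 4+1 = 5
n=14: not <3, acc = 5+1 = 6
n=3: not <3, acc = 6+1 = 7

7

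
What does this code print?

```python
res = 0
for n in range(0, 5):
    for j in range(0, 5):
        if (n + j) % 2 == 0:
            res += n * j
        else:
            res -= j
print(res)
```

n=0,j=0: even sum, res = 0+0 = 0
n=0,j=1: odd sum, res = 0-1 = -1
n=0,j=2: even sum, res = (-1)+0 = -1
n=0,j=3: odd sum, res = (-1)-3 = -4
n=0,j=4: even sum, res = (-4)+0 = -4
n=1,j=0: odd sum, res = (-4)-0 = -4
n=1,j=1: even sum, res = (-4)+1 = -3
n=1,j=2: odd sum, res = (-3)-2 = -5
n=1,j=3: even sum, res = (-5)+3 = -2
n=1,j=4: odd sum, res = (-2)-4 = -6
n=2,j=0: even sum, res = (-6)+0 = -6
n=2,j=1: odd sum, res = (-6)-1 = -7
n=2,j=2: even sum, res = (-7)+4 = -3
n=2,j=3: odd sum, res = (-3)-3 = -6
n=2,j=4: even sum, res = (-6)+8 = 2
n=3,j=0: odd sum, res = 2-0 = 2
n=3,j=1: even sum, res = 2+3 = 5
n=3,j=2: odd sum, res = 5-2 = 3
n=3,j=3: even sum, res = 3+9 = 12
n=3,j=4: odd sum, res = 12-4 = 8
n=4,j=0: even sum, res = 8+0 = 8
n=4,j=1: odd sum, res = 8-1 = 7
n=4,j=2: even sum, res = 7+8 = 15
n=4,j=3: odd sum, res = 15-3 = 12
n=4,j=4: even sum, res = 12+16 = 28

28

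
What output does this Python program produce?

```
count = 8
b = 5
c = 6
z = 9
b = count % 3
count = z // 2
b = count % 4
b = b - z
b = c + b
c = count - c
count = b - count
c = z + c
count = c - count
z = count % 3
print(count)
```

14

b = 8%3 = 2
count = 9//2 = 4
b = 4%4 = 0
b = 0-9 = -9
b = 6+(-9) = -3
c = 4-6 = -2
count = (-3)-4 = -7
c = 9+(-2) = 7
count = 7-(-7) = 14
z = 14%3 = 2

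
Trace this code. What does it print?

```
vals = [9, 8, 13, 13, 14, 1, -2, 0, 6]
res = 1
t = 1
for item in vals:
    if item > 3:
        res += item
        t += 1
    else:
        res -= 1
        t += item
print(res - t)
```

item=9: >3, res = 1+9 = 10; t=2
item=8: >3, res = 10+8 = 18; t=3
item=13: >3, res = 18+13 = 31; t=4
item=13: >3, res = 31+13 = 44; t=5
item=14: >3, res = 44+14 = 58; t=6
item=1: not >3, res = 58-1 = 57; t=7
item=-2: not >3, res = 57-1 = 56; t=5
item=0: not >3, res = 56-1 = 55; t=5
item=6: >3, res = 55+6 = 61; t=6
res-t = 61-6 = 55

55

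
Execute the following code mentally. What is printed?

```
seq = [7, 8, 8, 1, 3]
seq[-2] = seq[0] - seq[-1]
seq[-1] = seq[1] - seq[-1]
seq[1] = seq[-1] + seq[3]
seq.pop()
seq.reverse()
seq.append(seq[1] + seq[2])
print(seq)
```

[4, 8, 9, 7, 17]

seq[-2] = seq[0]-seq[-1] = 7-3 = 4 → [7, 8, 8, 4, 3]
seq[-1] = seq[1]-seq[-1] = 8-3 = 5 → [7, 8, 8, 4, 5]
seq[1] = seq[-1]+seq[3] = 5+4 = 9 → [7, 9, 8, 4, 5]
pop() removes 5 → [7, 9, 8, 4]
reverse → [4, 8, 9, 7]
append seq[1]+seq[2] = 8+9 = 17 → [4, 8, 9, 7, 17]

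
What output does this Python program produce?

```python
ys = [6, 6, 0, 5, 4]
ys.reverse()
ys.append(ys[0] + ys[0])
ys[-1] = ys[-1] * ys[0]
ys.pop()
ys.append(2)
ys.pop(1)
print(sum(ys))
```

18

reverse → [4, 5, 0, 6, 6]
append ys[0]+ys[0] = 4+4 = 8 → [4, 5, 0, 6, 6, 8]
ys[-1] = ys[-1]*ys[0] = 8*4 = 32 → [4, 5, 0, 6, 6, 32]
pop() removes 32 → [4, 5, 0, 6, 6]
append 2 → [4, 5, 0, 6, 6, 2]
pop(1) removes 5 → [4, 0, 6, 6, 2]
sum = 18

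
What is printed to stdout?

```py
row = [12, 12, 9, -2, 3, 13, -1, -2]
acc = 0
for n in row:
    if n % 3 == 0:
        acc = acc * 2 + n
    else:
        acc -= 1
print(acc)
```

160

n=12: %3==0, acc = 0*2+12 = 12
n=12: %3==0, acc = 12*2+12 = 36
n=9: %3==0, acc = 36*2+9 = 81
n=-2: not %3==0, acc = 81-1 = 80
n=3: %3==0, acc = 80*2+3 = 163
n=13: not %3==0, acc = 163-1 = 162
n=-1: not %3==0, acc = 162-1 = 161
n=-2: not %3==0, acc = 161-1 = 160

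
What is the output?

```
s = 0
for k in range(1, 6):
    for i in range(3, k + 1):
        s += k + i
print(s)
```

48

k=3,i=3: s = 0+6 = 6
k=4,i=3: s = 6+7 = 13
k=4,i=4: s = 13+8 = 21
k=5,i=3: s = 21+8 = 29
k=5,i=4: s = 29+9 = 38
k=5,i=5: s = 38+10 = 48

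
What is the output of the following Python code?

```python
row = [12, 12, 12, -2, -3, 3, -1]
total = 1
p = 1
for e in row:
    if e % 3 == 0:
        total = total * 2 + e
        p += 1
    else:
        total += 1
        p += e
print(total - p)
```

e=12: %3==0, total = 1*2+12 = 14; p=2
e=12: %3==0, total = 14*2+12 = 40; p=3
e=12: %3==0, total = 40*2+12 = 92; p=4
e=-2: not %3==0, total = 92+1 = 93; p=2
e=-3: %3==0, total = 93*2+(-3) = 183; p=3
e=3: %3==0, total = 183*2+3 = 369; p=4
e=-1: not %3==0, total = 369+1 = 370; p=3
total-p = 370-3 = 367

367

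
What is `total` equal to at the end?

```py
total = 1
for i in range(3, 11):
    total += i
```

i=3: total = 1+3 = 4
i=4: total = 4+4 = 8
i=5: total = 8+5 = 13
i=6: total = 13+6 = 19
i=7: total = 19+7 = 26
i=8: total = 26+8 = 34
i=9: total = 34+9 = 43
i=10: total = 43+10 = 53

53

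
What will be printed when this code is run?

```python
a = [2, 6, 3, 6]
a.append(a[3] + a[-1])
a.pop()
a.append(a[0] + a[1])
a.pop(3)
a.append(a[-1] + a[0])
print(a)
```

[2, 6, 3, 8, 10]

append a[3]+a[-1] = 6+6 = 12 → [2, 6, 3, 6, 12]
pop() removes 12 → [2, 6, 3, 6]
append a[0]+a[1] = 2+6 = 8 → [2, 6, 3, 6, 8]
pop(3) removes 6 → [2, 6, 3, 8]
append a[-1]+a[0] = 8+2 = 10 → [2, 6, 3, 8, 10]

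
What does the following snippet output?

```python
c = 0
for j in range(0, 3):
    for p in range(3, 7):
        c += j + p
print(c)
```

j=0,p=3: c = 0+3 = 3
j=0,p=4: c = 3+4 = 7
j=0,p=5: c = 7+5 = 12
j=0,p=6: c = 12+6 = 18
j=1,p=3: c = 18+4 = 22
j=1,p=4: c = 22+5 = 27
j=1,p=5: c = 27+6 = 33
j=1,p=6: c = 33+7 = 40
j=2,p=3: c = 40+5 = 45
j=2,p=4: c = 45+6 = 51
j=2,p=5: c = 51+7 = 58
j=2,p=6: c = 58+8 = 66

66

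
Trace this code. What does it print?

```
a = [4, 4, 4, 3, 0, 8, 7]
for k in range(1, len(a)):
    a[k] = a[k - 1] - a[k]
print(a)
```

[4, 0, -4, -7, -7, -15, -22]

k=1: a[1] = 4-4 = 0 → [4, 0, 4, 3, 0, 8, 7]
k=2: a[2] = 0-4 = -4 → [4, 0, -4, 3, 0, 8, 7]
k=3: a[3] = (-4)-3 = -7 → [4, 0, -4, -7, 0, 8, 7]
k=4: a[4] = (-7)-0 = -7 → [4, 0, -4, -7, -7, 8, 7]
k=5: a[5] = (-7)-8 = -15 → [4, 0, -4, -7, -7, -15, 7]
k=6: a[6] = (-15)-7 = -22 → [4, 0, -4, -7, -7, -15, -22]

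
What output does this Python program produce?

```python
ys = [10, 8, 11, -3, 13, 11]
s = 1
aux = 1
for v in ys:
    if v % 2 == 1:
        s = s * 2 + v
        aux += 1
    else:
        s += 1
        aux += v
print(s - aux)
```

v=10: not odd, s = 1+1 = 2; aux=11
v=8: not odd, s = 2+1 = 3; aux=19
v=11: odd, s = 3*2+11 = 17; aux=20
v=-3: odd, s = 17*2+(-3) = 31; aux=21
v=13: odd, s = 31*2+13 = 75; aux=22
v=11: odd, s = 75*2+11 = 161; aux=23
s-aux = 161-23 = 138

138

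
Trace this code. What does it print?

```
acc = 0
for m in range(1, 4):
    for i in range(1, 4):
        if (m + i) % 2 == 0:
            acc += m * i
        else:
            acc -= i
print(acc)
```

m=1,i=1: even sum, acc = 0+1 = 1
m=1,i=2: odd sum, acc = 1-2 = -1
m=1,i=3: even sum, acc = (-1)+3 = 2
m=2,i=1: odd sum, acc = 2-1 = 1
m=2,i=2: even sum, acc = 1+4 = 5
m=2,i=3: odd sum, acc = 5-3 = 2
m=3,i=1: even sum, acc = 2+3 = 5
m=3,i=2: odd sum, acc = 5-2 = 3
m=3,i=3: even sum, acc = 3+9 = 12

12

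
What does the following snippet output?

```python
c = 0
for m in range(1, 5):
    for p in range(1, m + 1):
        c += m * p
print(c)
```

m=1,p=1: c = 0+1 = 1
m=2,p=1: c = 1+2 = 3
m=2,p=2: c = 3+4 = 7
m=3,p=1: c = 7+3 = 10
m=3,p=2: c = 10+6 = 16
m=3,p=3: c = 16+9 = 25
m=4,p=1: c = 25+4 = 29
m=4,p=2: c = 29+8 = 37
m=4,p=3: c = 37+12 = 49
m=4,p=4: c = 49+16 = 65

65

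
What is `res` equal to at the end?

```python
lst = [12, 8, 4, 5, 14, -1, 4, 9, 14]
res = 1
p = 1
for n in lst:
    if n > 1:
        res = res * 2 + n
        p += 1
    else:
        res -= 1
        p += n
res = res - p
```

2656

n=12: >1, res = 1*2+12 = 14; p=2
n=8: >1, res = 14*2+8 = 36; p=3
n=4: >1, res = 36*2+4 = 76; p=4
n=5: >1, res = 76*2+5 = 157; p=5
n=14: >1, res = 157*2+14 = 328; p=6
n=-1: not >1, res = 328-1 = 327; p=5
n=4: >1, res = 327*2+4 = 658; p=6
n=9: >1, res = 658*2+9 = 1325; p=7
n=14: >1, res = 1325*2+14 = 2664; p=8
res-p = 2664-8 = 2656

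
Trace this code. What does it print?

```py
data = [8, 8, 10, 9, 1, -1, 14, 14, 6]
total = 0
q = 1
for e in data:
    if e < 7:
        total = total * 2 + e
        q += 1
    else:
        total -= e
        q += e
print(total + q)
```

-261

e=8: not <7, total = 0-8 = -8; q=9
e=8: not <7, total = (-8)-8 = -16; q=17
e=10: not <7, total = (-16)-10 = -26; q=27
e=9: not <7, total = (-26)-9 = -35; q=36
e=1: <7, total = (-35)*2+1 = -69; q=37
e=-1: <7, total = (-69)*2+(-1) = -139; q=38
e=14: not <7, total = (-139)-14 = -153; q=52
e=14: not <7, total = (-153)-14 = -167; q=66
e=6: <7, total = (-167)*2+6 = -328; q=67
total+q = (-328)+67 = -261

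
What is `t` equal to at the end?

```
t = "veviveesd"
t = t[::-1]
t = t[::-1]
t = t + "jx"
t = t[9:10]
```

reverse → 'dseevivev'
reverse → 'veviveesd'
+ 'jx' → 'veviveesdjx'
slice [9:10] → 'j'

'j'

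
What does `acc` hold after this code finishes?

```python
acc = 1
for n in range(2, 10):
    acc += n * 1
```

n=2: acc = 1+2*1 = 3
n=3: acc = 3+3*1 = 6
n=4: acc = 6+4*1 = 10
n=5: acc = 10+5*1 = 15
n=6: acc = 15+6*1 = 21
n=7: acc = 21+7*1 = 28
n=8: acc = 28+8*1 = 36
n=9: acc = 36+9*1 = 45

45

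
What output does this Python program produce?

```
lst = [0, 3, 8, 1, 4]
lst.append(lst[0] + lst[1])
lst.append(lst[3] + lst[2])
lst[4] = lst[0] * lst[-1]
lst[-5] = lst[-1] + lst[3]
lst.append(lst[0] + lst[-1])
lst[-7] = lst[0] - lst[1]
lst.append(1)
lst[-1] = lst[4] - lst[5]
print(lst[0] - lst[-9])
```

0

append lst[0]+lst[1] = 0+3 = 3 → [0, 3, 8, 1, 4, 3]
append lst[3]+lst[2] = 1+8 = 9 → [0, 3, 8, 1, 4, 3, 9]
lst[4] = lst[0]*lst[-1] = 0*9 = 0 → [0, 3, 8, 1, 0, 3, 9]
lst[-5] = lst[-1]+lst[3] = 9+1 = 10 → [0, 3, 10, 1, 0, 3, 9]
append lst[0]+lst[-1] = 0+9 = 9 → [0, 3, 10, 1, 0, 3, 9, 9]
lst[-7] = lst[0]-lst[1] = 0-3 = -3 → [0, -3, 10, 1, 0, 3, 9, 9]
append 1 → [0, -3, 10, 1, 0, 3, 9, 9, 1]
lst[-1] = lst[4]-lst[5] = 0-3 = -3 → [0, -3, 10, 1, 0, 3, 9, 9, -3]
lst[0]-lst[-9] = 0-0 = 0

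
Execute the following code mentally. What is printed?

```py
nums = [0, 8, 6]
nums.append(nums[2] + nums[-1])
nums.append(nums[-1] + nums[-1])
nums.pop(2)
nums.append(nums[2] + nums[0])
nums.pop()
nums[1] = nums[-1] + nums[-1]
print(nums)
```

append nums[2]+nums[-1] = 6+6 = 12 → [0, 8, 6, 12]
append nums[-1]+nums[-1] = 12+12 = 24 → [0, 8, 6, 12, 24]
pop(2) removes 6 → [0, 8, 12, 24]
append nums[2]+nums[0] = 12+0 = 12 → [0, 8, 12, 24, 12]
pop() removes 12 → [0, 8, 12, 24]
nums[1] = nums[-1]+nums[-1] = 24+24 = 48 → [0, 48, 12, 24]

[0, 48, 12, 24]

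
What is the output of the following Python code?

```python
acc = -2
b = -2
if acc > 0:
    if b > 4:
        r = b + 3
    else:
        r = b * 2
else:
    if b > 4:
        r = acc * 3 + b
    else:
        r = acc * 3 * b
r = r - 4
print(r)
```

8

acc=-2, b=-2
acc > 0 is False; b > 4 is False
→ r = acc * 3 * b = 12
r = 12-4 = 8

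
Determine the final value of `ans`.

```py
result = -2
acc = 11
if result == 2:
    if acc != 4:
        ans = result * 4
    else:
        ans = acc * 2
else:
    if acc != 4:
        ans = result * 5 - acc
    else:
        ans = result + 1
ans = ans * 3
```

result=-2, acc=11
result == 2 is False; acc != 4 is True
→ ans = result * 5 - acc = -21
ans = (-21)*3 = -63

-63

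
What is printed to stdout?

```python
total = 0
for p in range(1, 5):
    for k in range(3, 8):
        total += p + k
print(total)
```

150

p=1,k=3: total = 0+4 = 4
p=1,k=4: total = 4+5 = 9
p=1,k=5: total = 9+6 = 15
p=1,k=6: total = 15+7 = 22
p=1,k=7: total = 22+8 = 30
p=2,k=3: total = 30+5 = 35
p=2,k=4: total = 35+6 = 41
p=2,k=5: total = 41+7 = 48
p=2,k=6: total = 48+8 = 56
p=2,k=7: total = 56+9 = 65
p=3,k=3: total = 65+6 = 71
p=3,k=4: total = 71+7 = 78
p=3,k=5: total = 78+8 = 86
p=3,k=6: total = 86+9 = 95
p=3,k=7: total = 95+10 = 105
p=4,k=3: total = 105+7 = 112
p=4,k=4: total = 112+8 = 120
p=4,k=5: total = 120+9 = 129
p=4,k=6: total = 129+10 = 139
p=4,k=7: total = 139+11 = 150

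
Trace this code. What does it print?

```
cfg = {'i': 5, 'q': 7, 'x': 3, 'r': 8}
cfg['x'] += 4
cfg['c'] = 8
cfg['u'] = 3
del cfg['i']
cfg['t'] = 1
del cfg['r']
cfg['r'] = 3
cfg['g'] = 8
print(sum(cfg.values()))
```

cfg['x'] = 3+4 = 7 → {'i': 5, 'q': 7, 'x': 7, 'r': 8}
cfg['c'] = 8 → {'i': 5, 'q': 7, 'x': 7, 'r': 8, 'c': 8}
cfg['u'] = 3 → {'i': 5, 'q': 7, 'x': 7, 'r': 8, 'c': 8, 'u': 3}
del 'i' → {'q': 7, 'x': 7, 'r': 8, 'c': 8, 'u': 3}
cfg['t'] = 1 → {'q': 7, 'x': 7, 'r': 8, 'c': 8, 'u': 3, 't': 1}
del 'r' → {'q': 7, 'x': 7, 'c': 8, 'u': 3, 't': 1}
cfg['r'] = 3 → {'q': 7, 'x': 7, 'c': 8, 'u': 3, 't': 1, 'r': 3}
cfg['g'] = 8 → {'q': 7, 'x': 7, 'c': 8, 'u': 3, 't': 1, 'r': 3, 'g': 8}
sum of values = 37

37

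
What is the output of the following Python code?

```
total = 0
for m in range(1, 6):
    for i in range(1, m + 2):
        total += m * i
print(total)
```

m=1,i=1: total = 0+1 = 1
m=1,i=2: total = 1+2 = 3
m=2,i=1: total = 3+2 = 5
m=2,i=2: total = 5+4 = 9
m=2,i=3: total = 9+6 = 15
m=3,i=1: total = 15+3 = 18
m=3,i=2: total = 18+6 = 24
m=3,i=3: total = 24+9 = 33
m=3,i=4: total = 33+12 = 45
m=4,i=1: total = 45+4 = 49
m=4,i=2: total = 49+8 = 57
m=4,i=3: total = 57+12 = 69
m=4,i=4: total = 69+16 = 85
m=4,i=5: total = 85+20 = 105
m=5,i=1: total = 105+5 = 110
m=5,i=2: total = 110+10 = 120
m=5,i=3: total = 120+15 = 135
m=5,i=4: total = 135+20 = 155
m=5,i=5: total = 155+25 = 180
m=5,i=6: total = 180+30 = 210

210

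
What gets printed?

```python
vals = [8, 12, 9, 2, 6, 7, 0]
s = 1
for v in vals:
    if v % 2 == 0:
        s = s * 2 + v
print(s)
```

276

v=8: even, s = 1*2+8 = 10
v=12: even, s = 10*2+12 = 32
v=9: not even
v=2: even, s = 32*2+2 = 66
v=6: even, s = 66*2+6 = 138
v=7: not even
v=0: even, s = 138*2+0 = 276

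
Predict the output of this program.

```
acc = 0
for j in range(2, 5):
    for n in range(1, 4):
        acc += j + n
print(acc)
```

45

j=2,n=1: acc = 0+3 = 3
j=2,n=2: acc = 3+4 = 7
j=2,n=3: acc = 7+5 = 12
j=3,n=1: acc = 12+4 = 16
j=3,n=2: acc = 16+5 = 21
j=3,n=3: acc = 21+6 = 27
j=4,n=1: acc = 27+5 = 32
j=4,n=2: acc = 32+6 = 38
j=4,n=3: acc = 38+7 = 45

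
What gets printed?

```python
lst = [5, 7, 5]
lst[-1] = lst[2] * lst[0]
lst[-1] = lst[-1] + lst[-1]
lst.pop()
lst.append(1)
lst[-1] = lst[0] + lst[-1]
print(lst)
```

lst[-1] = lst[2]*lst[0] = 5*5 = 25 → [5, 7, 25]
lst[-1] = lst[-1]+lst[-1] = 25+25 = 50 → [5, 7, 50]
pop() removes 50 → [5, 7]
append 1 → [5, 7, 1]
lst[-1] = lst[0]+lst[-1] = 5+1 = 6 → [5, 7, 6]

[5, 7, 6]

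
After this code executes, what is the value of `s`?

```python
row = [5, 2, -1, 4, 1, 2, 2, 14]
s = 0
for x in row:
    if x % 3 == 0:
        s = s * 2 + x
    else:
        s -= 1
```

x=5: not %3==0, s = 0-1 = -1
x=2: not %3==0, s = (-1)-1 = -2
x=-1: not %3==0, s = (-2)-1 = -3
x=4: not %3==0, s = (-3)-1 = -4
x=1: not %3==0, s = (-4)-1 = -5
x=2: not %3==0, s = (-5)-1 = -6
x=2: not %3==0, s = (-6)-1 = -7
x=14: not %3==0, s = (-7)-1 = -8

-8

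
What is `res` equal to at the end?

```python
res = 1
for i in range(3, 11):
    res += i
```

53

i=3: res = 1+3 = 4
i=4: res = 4+4 = 8
i=5: res = 8+5 = 13
i=6: res = 13+6 = 19
i=7: res = 19+7 = 26
i=8: res = 26+8 = 34
i=9: res = 34+9 = 43
i=10: res = 43+10 = 53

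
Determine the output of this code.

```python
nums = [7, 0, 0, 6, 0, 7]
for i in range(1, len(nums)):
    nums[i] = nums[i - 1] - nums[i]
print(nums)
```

[7, 7, 7, 1, 1, -6]

i=1: nums[1] = 7-0 = 7 → [7, 7, 0, 6, 0, 7]
i=2: nums[2] = 7-0 = 7 → [7, 7, 7, 6, 0, 7]
i=3: nums[3] = 7-6 = 1 → [7, 7, 7, 1, 0, 7]
i=4: nums[4] = 1-0 = 1 → [7, 7, 7, 1, 1, 7]
i=5: nums[5] = 1-7 = -6 → [7, 7, 7, 1, 1, -6]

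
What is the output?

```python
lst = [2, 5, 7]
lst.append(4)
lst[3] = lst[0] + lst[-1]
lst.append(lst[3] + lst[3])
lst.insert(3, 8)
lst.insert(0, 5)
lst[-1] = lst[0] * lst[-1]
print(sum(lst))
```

93

append 4 → [2, 5, 7, 4]
lst[3] = lst[0]+lst[-1] = 2+4 = 6 → [2, 5, 7, 6]
append lst[3]+lst[3] = 6+6 = 12 → [2, 5, 7, 6, 12]
insert 8 at 3 → [2, 5, 7, 8, 6, 12]
insert 5 at 0 → [5, 2, 5, 7, 8, 6, 12]
lst[-1] = lst[0]*lst[-1] = 5*12 = 60 → [5, 2, 5, 7, 8, 6, 60]
sum = 93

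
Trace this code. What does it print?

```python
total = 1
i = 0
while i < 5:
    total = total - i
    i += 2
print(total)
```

i=0: total = 1-0 = 1
i=2: total = 1-2 = -1
i=4: total = (-1)-4 = -5

-5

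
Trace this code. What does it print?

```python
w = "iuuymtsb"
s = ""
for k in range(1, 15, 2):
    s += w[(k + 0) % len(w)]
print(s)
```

k=1: add w[1]='u' → 'u'
k=3: add w[3]='y' → 'uy'
k=5: add w[5]='t' → 'uyt'
k=7: add w[7]='b' → 'uytb'
k=9: add w[1]='u' → 'uytbu'
k=11: add w[3]='y' → 'uytbuy'
k=13: add w[5]='t' → 'uytbuyt'

uytbuyt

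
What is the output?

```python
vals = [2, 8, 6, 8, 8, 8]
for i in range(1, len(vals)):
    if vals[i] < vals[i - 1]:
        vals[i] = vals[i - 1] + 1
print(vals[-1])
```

i=1: 8>=2, unchanged → [2, 8, 6, 8, 8, 8]
i=2: 6<8, vals[2] = 8+1 = 9 → [2, 8, 9, 8, 8, 8]
i=3: 8<9, vals[3] = 9+1 = 10 → [2, 8, 9, 10, 8, 8]
i=4: 8<10, vals[4] = 10+1 = 11 → [2, 8, 9, 10, 11, 8]
i=5: 8<11, vals[5] = 11+1 = 12 → [2, 8, 9, 10, 11, 12]

12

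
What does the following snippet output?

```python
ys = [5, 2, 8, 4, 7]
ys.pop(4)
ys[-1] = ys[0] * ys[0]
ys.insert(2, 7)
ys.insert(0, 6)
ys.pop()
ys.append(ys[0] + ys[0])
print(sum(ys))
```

40

pop(4) removes 7 → [5, 2, 8, 4]
ys[-1] = ys[0]*ys[0] = 5*5 = 25 → [5, 2, 8, 25]
insert 7 at 2 → [5, 2, 7, 8, 25]
insert 6 at 0 → [6, 5, 2, 7, 8, 25]
pop() removes 25 → [6, 5, 2, 7, 8]
append ys[0]+ys[0] = 6+6 = 12 → [6, 5, 2, 7, 8, 12]
sum = 40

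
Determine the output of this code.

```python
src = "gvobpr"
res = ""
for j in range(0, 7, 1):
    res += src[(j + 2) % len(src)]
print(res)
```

obprgvo

j=0: add src[2]='o' → 'o'
j=1: add src[3]='b' → 'ob'
j=2: add src[4]='p' → 'obp'
j=3: add src[5]='r' → 'obpr'
j=4: add src[0]='g' → 'obprg'
j=5: add src[1]='v' → 'obprgv'
j=6: add src[2]='o' → 'obprgvo'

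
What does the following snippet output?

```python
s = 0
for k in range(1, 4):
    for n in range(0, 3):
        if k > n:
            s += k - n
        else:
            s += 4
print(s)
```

22

k=1,n=0: 1>0, s = 0+1 = 1
k=1,n=1: not 1>1, s = 1+4 = 5
k=1,n=2: not 1>2, s = 5+4 = 9
k=2,n=0: 2>0, s = 9+2 = 11
k=2,n=1: 2>1, s = 11+1 = 12
k=2,n=2: not 2>2, s = 12+4 = 16
k=3,n=0: 3>0, s = 16+3 = 19
k=3,n=1: 3>1, s = 19+2 = 21
k=3,n=2: 3>2, s = 21+1 = 22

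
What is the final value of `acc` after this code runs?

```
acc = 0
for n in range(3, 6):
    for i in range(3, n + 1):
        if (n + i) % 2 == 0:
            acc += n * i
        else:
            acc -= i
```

n=3,i=3: even sum, acc = 0+9 = 9
n=4,i=3: odd sum, acc = 9-3 = 6
n=4,i=4: even sum, acc = 6+16 = 22
n=5,i=3: even sum, acc = 22+15 = 37
n=5,i=4: odd sum, acc = 37-4 = 33
n=5,i=5: even sum, acc = 33+25 = 58

58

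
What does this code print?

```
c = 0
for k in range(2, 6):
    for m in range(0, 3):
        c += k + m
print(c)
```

54

k=2,m=0: c = 0+2 = 2
k=2,m=1: c = 2+3 = 5
k=2,m=2: c = 5+4 = 9
k=3,m=0: c = 9+3 = 12
k=3,m=1: c = 12+4 = 16
k=3,m=2: c = 16+5 = 21
k=4,m=0: c = 21+4 = 25
k=4,m=1: c = 25+5 = 30
k=4,m=2: c = 30+6 = 36
k=5,m=0: c = 36+5 = 41
k=5,m=1: c = 41+6 = 47
k=5,m=2: c = 47+7 = 54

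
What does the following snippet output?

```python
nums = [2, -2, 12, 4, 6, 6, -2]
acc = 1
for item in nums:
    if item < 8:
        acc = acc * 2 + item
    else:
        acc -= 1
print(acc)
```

146

item=2: <8, acc = 1*2+2 = 4
item=-2: <8, acc = 4*2+(-2) = 6
item=12: not <8, acc = 6-1 = 5
item=4: <8, acc = 5*2+4 = 14
item=6: <8, acc = 14*2+6 = 34
item=6: <8, acc = 34*2+6 = 74
item=-2: <8, acc = 74*2+(-2) = 146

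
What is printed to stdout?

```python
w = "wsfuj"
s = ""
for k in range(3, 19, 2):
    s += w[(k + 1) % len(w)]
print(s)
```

k=3: add w[4]='j' → 'j'
k=5: add w[1]='s' → 'js'
k=7: add w[3]='u' → 'jsu'
k=9: add w[0]='w' → 'jsuw'
k=11: add w[2]='f' → 'jsuwf'
k=13: add w[4]='j' → 'jsuwfj'
k=15: add w[1]='s' → 'jsuwfjs'
k=17: add w[3]='u' → 'jsuwfjsu'

jsuwfjsu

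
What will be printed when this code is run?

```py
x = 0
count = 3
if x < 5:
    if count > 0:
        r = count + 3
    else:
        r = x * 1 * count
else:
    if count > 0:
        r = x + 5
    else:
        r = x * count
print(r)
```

6

x=0, count=3
x < 5 is True; count > 0 is True
→ r = count + 3 = 6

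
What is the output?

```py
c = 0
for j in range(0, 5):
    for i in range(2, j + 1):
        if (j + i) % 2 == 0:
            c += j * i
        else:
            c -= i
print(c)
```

32

j=2,i=2: even sum, c = 0+4 = 4
j=3,i=2: odd sum, c = 4-2 = 2
j=3,i=3: even sum, c = 2+9 = 11
j=4,i=2: even sum, c = 11+8 = 19
j=4,i=3: odd sum, c = 19-3 = 16
j=4,i=4: even sum, c = 16+16 = 32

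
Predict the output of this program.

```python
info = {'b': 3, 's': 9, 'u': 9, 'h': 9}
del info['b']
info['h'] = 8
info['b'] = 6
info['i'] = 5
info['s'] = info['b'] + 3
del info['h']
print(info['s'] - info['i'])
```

del 'b' → {'s': 9, 'u': 9, 'h': 9}
info['h'] = 8 → {'s': 9, 'u': 9, 'h': 8}
info['b'] = 6 → {'s': 9, 'u': 9, 'h': 8, 'b': 6}
info['i'] = 5 → {'s': 9, 'u': 9, 'h': 8, 'b': 6, 'i': 5}
info['s'] = info['b']+3 = 9 → {'s': 9, 'u': 9, 'h': 8, 'b': 6, 'i': 5}
del 'h' → {'s': 9, 'u': 9, 'b': 6, 'i': 5}
info['s']-info['i'] = 9-5 = 4

4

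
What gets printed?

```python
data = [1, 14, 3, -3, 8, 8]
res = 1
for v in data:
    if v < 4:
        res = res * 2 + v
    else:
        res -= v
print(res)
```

-57

v=1: <4, res = 1*2+1 = 3
v=14: not <4, res = 3-14 = -11
v=3: <4, res = (-11)*2+3 = -19
v=-3: <4, res = (-19)*2+(-3) = -41
v=8: not <4, res = (-41)-8 = -49
v=8: not <4, res = (-49)-8 = -57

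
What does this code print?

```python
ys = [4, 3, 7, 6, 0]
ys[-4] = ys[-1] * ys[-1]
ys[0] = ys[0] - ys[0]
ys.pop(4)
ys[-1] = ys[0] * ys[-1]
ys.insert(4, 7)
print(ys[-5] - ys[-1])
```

ys[-4] = ys[-1]*ys[-1] = 0*0 = 0 → [4, 0, 7, 6, 0]
ys[0] = ys[0]-ys[0] = 4-4 = 0 → [0, 0, 7, 6, 0]
pop(4) removes 0 → [0, 0, 7, 6]
ys[-1] = ys[0]*ys[-1] = 0*6 = 0 → [0, 0, 7, 0]
insert 7 at 4 → [0, 0, 7, 0, 7]
ys[-5]-ys[-1] = 0-7 = -7

-7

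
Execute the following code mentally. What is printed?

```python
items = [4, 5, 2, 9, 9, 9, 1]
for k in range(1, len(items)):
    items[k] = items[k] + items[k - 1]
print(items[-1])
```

39

k=1: items[1] = 5+4 = 9 → [4, 9, 2, 9, 9, 9, 1]
k=2: items[2] = 2+9 = 11 → [4, 9, 11, 9, 9, 9, 1]
k=3: items[3] = 9+11 = 20 → [4, 9, 11, 20, 9, 9, 1]
k=4: items[4] = 9+20 = 29 → [4, 9, 11, 20, 29, 9, 1]
k=5: items[5] = 9+29 = 38 → [4, 9, 11, 20, 29, 38, 1]
k=6: items[6] = 1+38 = 39 → [4, 9, 11, 20, 29, 38, 39]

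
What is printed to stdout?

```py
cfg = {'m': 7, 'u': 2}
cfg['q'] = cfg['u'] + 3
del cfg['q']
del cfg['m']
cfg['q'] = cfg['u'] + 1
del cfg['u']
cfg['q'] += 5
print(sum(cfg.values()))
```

cfg['q'] = cfg['u']+3 = 5 → {'m': 7, 'u': 2, 'q': 5}
del 'q' → {'m': 7, 'u': 2}
del 'm' → {'u': 2}
cfg['q'] = cfg['u']+1 = 3 → {'u': 2, 'q': 3}
del 'u' → {'q': 3}
cfg['q'] = 3+5 = 8 → {'q': 8}
sum of values = 8

8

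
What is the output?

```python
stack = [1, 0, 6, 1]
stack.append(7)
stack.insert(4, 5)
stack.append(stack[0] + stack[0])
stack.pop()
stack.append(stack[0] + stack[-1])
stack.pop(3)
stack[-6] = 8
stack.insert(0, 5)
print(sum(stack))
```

append 7 → [1, 0, 6, 1, 7]
insert 5 at 4 → [1, 0, 6, 1, 5, 7]
append stack[0]+stack[0] = 1+1 = 2 → [1, 0, 6, 1, 5, 7, 2]
pop() removes 2 → [1, 0, 6, 1, 5, 7]
append stack[0]+stack[-1] = 1+7 = 8 → [1, 0, 6, 1, 5, 7, 8]
pop(3) removes 1 → [1, 0, 6, 5, 7, 8]
stack[-6] = 8 → [8, 0, 6, 5, 7, 8]
insert 5 at 0 → [5, 8, 0, 6, 5, 7, 8]
sum = 39

39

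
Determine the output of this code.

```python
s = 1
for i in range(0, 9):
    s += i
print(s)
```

i=0: s = 1+0 = 1
i=1: s = 1+1 = 2
i=2: s = 2+2 = 4
i=3: s = 4+3 = 7
i=4: s = 7+4 = 11
i=5: s = 11+5 = 16
i=6: s = 16+6 = 22
i=7: s = 22+7 = 29
i=8: s = 29+8 = 37

37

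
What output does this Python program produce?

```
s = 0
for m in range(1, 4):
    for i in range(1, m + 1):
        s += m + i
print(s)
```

24

m=1,i=1: s = 0+2 = 2
m=2,i=1: s = 2+3 = 5
m=2,i=2: s = 5+4 = 9
m=3,i=1: s = 9+4 = 13
m=3,i=2: s = 13+5 = 18
m=3,i=3: s = 18+6 = 24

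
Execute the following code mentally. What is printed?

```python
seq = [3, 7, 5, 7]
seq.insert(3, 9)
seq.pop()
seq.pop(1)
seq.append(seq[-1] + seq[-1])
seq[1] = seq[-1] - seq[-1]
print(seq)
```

[3, 0, 9, 18]

insert 9 at 3 → [3, 7, 5, 9, 7]
pop() removes 7 → [3, 7, 5, 9]
pop(1) removes 7 → [3, 5, 9]
append seq[-1]+seq[-1] = 9+9 = 18 → [3, 5, 9, 18]
seq[1] = seq[-1]-seq[-1] = 18-18 = 0 → [3, 0, 9, 18]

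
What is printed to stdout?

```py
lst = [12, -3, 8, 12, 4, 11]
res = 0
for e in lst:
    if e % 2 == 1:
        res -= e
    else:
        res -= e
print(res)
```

e=12: not odd, res = 0-12 = -12
e=-3: odd, res = (-12)-(-3) = -9
e=8: not odd, res = (-9)-8 = -17
e=12: not odd, res = (-17)-12 = -29
e=4: not odd, res = (-29)-4 = -33
e=11: odd, res = (-33)-11 = -44

-44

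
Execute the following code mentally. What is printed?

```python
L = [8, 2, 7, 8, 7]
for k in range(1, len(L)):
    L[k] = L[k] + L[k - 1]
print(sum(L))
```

92

k=1: L[1] = 2+8 = 10 → [8, 10, 7, 8, 7]
k=2: L[2] = 7+10 = 17 → [8, 10, 17, 8, 7]
k=3: L[3] = 8+17 = 25 → [8, 10, 17, 25, 7]
k=4: L[4] = 7+25 = 32 → [8, 10, 17, 25, 32]
sum = 92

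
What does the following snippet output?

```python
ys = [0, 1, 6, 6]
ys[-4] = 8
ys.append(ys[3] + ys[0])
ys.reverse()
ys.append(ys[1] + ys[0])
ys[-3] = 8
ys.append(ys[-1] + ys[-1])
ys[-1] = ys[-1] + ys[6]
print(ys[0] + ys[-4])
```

22

ys[-4] = 8 → [8, 1, 6, 6]
append ys[3]+ys[0] = 6+8 = 14 → [8, 1, 6, 6, 14]
reverse → [14, 6, 6, 1, 8]
append ys[1]+ys[0] = 6+14 = 20 → [14, 6, 6, 1, 8, 20]
ys[-3] = 8 → [14, 6, 6, 8, 8, 20]
append ys[-1]+ys[-1] = 20+20 = 40 → [14, 6, 6, 8, 8, 20, 40]
ys[-1] = ys[-1]+ys[6] = 40+40 = 80 → [14, 6, 6, 8, 8, 20, 80]
ys[0]+ys[-4] = 14+8 = 22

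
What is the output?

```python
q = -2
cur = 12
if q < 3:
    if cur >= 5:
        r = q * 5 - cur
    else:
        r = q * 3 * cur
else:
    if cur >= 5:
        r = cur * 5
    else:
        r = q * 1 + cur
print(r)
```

-22

q=-2, cur=12
q < 3 is True; cur >= 5 is True
→ r = q * 5 - cur = -22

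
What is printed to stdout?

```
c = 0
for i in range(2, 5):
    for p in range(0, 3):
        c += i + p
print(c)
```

i=2,p=0: c = 0+2 = 2
i=2,p=1: c = 2+3 = 5
i=2,p=2: c = 5+4 = 9
i=3,p=0: c = 9+3 = 12
i=3,p=1: c = 12+4 = 16
i=3,p=2: c = 16+5 = 21
i=4,p=0: c = 21+4 = 25
i=4,p=1: c = 25+5 = 30
i=4,p=2: c = 30+6 = 36

36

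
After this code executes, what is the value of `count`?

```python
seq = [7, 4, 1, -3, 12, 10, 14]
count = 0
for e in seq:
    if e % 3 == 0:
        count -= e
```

e=7: not %3==0
e=4: not %3==0
e=1: not %3==0
e=-3: %3==0, count = 0-(-3) = 3
e=12: %3==0, count = 3-12 = -9
e=10: not %3==0
e=14: not %3==0

-9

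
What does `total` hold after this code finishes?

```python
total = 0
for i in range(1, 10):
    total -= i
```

-45

i=1: total = 0-1 = -1
i=2: total = (-1)-2 = -3
i=3: total = (-3)-3 = -6
i=4: total = (-6)-4 = -10
i=5: total = (-10)-5 = -15
i=6: total = (-15)-6 = -21
i=7: total = (-21)-7 = -28
i=8: total = (-28)-8 = -36
i=9: total = (-36)-9 = -45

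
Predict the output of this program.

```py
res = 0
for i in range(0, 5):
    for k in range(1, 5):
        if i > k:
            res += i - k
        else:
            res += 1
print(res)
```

24

i=0,k=1: not 0>1, res = 0+1 = 1
i=0,k=2: not 0>2, res = 1+1 = 2
i=0,k=3: not 0>3, res = 2+1 = 3
i=0,k=4: not 0>4, res = 3+1 = 4
i=1,k=1: not 1>1, res = 4+1 = 5
i=1,k=2: not 1>2, res = 5+1 = 6
i=1,k=3: not 1>3, res = 6+1 = 7
i=1,k=4: not 1>4, res = 7+1 = 8
i=2,k=1: 2>1, res = 8+1 = 9
i=2,k=2: not 2>2, res = 9+1 = 10
i=2,k=3: not 2>3, res = 10+1 = 11
i=2,k=4: not 2>4, res = 11+1 = 12
i=3,k=1: 3>1, res = 12+2 = 14
i=3,k=2: 3>2, res = 14+1 = 15
i=3,k=3: not 3>3, res = 15+1 = 16
i=3,k=4: not 3>4, res = 16+1 = 17
i=4,k=1: 4>1, res = 17+3 = 20
i=4,k=2: 4>2, res = 20+2 = 22
i=4,k=3: 4>3, res = 22+1 = 23
i=4,k=4: not 4>4, res = 23+1 = 24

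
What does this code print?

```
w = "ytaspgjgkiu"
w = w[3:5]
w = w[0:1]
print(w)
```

s

slice [3:5] → 'sp'
slice [0:1] → 's'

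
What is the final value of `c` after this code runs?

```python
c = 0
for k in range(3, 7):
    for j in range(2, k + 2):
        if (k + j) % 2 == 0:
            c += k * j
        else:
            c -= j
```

104

k=3,j=2: odd sum, c = 0-2 = -2
k=3,j=3: even sum, c = (-2)+9 = 7
k=3,j=4: odd sum, c = 7-4 = 3
k=4,j=2: even sum, c = 3+8 = 11
k=4,j=3: odd sum, c = 11-3 = 8
k=4,j=4: even sum, c = 8+16 = 24
k=4,j=5: odd sum, c = 24-5 = 19
k=5,j=2: odd sum, c = 19-2 = 17
k=5,j=3: even sum, c = 17+15 = 32
k=5,j=4: odd sum, c = 32-4 = 28
k=5,j=5: even sum, c = 28+25 = 53
k=5,j=6: odd sum, c = 53-6 = 47
k=6,j=2: even sum, c = 47+12 = 59
k=6,j=3: odd sum, c = 59-3 = 56
k=6,j=4: even sum, c = 56+24 = 80
k=6,j=5: odd sum, c = 80-5 = 75
k=6,j=6: even sum, c = 75+36 = 111
k=6,j=7: odd sum, c = 111-7 = 104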